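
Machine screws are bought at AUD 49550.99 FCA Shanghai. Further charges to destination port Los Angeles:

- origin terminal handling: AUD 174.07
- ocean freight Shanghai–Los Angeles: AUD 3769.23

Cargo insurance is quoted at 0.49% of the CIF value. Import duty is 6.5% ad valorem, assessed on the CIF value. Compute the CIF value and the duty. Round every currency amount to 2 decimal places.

CIF value: AUD 53757.70; import duty: AUD 3494.25

Let C be the CIF value. C = FCA price + pre-shipment costs + freight + 0.49% × C
C − 0.49% × C = 49550.99 + 174.07 + 3769.23
0.9951 × C = 53494.29
C = 53494.29 / 0.9951 = 53757.70
Insurance premium = 0.49% × 53757.70 = 263.41
Import duty = 53757.70 × 6.5% = 3494.25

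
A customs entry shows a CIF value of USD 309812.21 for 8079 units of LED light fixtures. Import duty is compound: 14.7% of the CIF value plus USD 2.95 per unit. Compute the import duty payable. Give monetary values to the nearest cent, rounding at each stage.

Ad valorem component: 309812.21 × 14.7% = 45542.39
Specific component: 8079 × 2.95 = 23833.05
Import duty = 45542.39 + 23833.05 = 69375.44

Import duty: USD 69375.44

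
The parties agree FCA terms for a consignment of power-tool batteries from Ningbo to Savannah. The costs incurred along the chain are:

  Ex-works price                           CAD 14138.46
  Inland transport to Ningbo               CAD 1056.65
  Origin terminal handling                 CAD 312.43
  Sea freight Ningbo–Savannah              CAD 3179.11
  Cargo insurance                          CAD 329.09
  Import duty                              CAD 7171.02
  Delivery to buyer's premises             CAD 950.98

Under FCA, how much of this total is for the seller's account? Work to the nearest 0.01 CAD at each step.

Seller's account: CAD 15195.11

FCA: the seller delivers export-cleared goods to the carrier; the buyer bears costs from that point.
Seller's account: goods 14138.46 + inland to port 1056.65 = 15195.11
Buyer's account: origin terminal 312.43 + freight 3179.11 + insurance 329.09 + duty 7171.02 + delivery 950.98 = 11942.63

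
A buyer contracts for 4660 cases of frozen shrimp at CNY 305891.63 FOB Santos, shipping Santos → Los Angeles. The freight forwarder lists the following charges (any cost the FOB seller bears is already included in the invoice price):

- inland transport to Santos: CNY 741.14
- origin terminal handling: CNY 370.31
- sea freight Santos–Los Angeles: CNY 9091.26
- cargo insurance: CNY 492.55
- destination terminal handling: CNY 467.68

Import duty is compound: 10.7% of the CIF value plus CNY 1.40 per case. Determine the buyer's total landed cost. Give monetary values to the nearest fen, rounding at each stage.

FOB: the seller bears costs until goods are on board at the origin port; the buyer bears freight, insurance and all costs thereafter.
Already in the invoice (seller's account under FOB): inland to port, origin terminal — exclude.
CIF value = FOB price + freight + insurance = 305891.63 + 9091.26 + 492.55 = 315475.44
Ad valorem component: 315475.44 × 10.7% = 33755.87
Specific component: 4660 × 1.40 = 6524.00
Import duty = 33755.87 + 6524.00 = 40279.87
Buyer bears: freight 9091.26 + insurance 492.55 + destination terminal 467.68 + duty 40279.87 = 50331.36
Landed cost = invoice 305891.63 + 50331.36 = 356222.99

Total landed cost: CNY 356222.99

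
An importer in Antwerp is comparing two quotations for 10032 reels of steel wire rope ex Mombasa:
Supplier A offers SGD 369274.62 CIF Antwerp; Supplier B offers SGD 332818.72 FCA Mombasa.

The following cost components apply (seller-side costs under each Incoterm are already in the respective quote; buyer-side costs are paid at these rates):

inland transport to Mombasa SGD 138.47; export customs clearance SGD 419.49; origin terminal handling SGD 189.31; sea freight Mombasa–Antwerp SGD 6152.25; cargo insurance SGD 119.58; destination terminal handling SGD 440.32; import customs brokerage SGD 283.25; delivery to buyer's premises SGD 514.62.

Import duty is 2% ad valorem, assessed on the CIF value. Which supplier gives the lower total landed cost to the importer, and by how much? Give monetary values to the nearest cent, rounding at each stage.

Supplier A (CIF):
The CIF price already equals the CIF value: 369274.62
Import duty = 369274.62 × 2% = 7385.49
Buyer bears (A): 440.32 + 283.25 + 514.62 = 1238.19
Landed cost (A) = invoice 369274.62 + 1238.19 + duty 7385.49 = 377898.30
Supplier B (FCA):
CIF value = FCA price + origin terminal + freight + insurance = 332818.72 + 189.31 + 6152.25 + 119.58 = 339279.86
Import duty = 339279.86 × 2% = 6785.60
Buyer bears (B): 189.31 + 6152.25 + 119.58 + 440.32 + 283.25 + 514.62 = 7699.33
Landed cost (B) = invoice 332818.72 + 7699.33 + duty 6785.60 = 347303.65
Difference = |377898.30 − 347303.65| = 30594.65

Supplier B is cheaper by SGD 30594.65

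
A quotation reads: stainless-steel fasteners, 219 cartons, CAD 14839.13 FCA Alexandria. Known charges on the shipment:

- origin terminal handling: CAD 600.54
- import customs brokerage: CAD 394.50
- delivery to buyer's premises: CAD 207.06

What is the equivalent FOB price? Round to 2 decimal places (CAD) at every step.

FOB price: CAD 15439.67

Not relevant to the conversion: brokerage, delivery — on the buyer under both terms; not part of either seller's price.
From FCA to FOB, the seller additionally bears: origin terminal.
FOB price = 14839.13 + 600.54 = 15439.67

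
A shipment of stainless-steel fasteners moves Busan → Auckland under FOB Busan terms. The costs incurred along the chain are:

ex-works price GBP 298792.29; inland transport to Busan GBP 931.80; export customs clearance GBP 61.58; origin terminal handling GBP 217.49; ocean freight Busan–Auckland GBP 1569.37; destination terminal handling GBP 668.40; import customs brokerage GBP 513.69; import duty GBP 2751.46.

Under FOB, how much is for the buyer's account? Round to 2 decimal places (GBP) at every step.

FOB: the seller bears costs until goods are on board at the origin port; the buyer bears freight, insurance and all costs thereafter.
Seller's account: goods 298792.29 + inland to port 931.80 + export clearance 61.58 + origin terminal 217.49 = 300003.16
Buyer's account: freight 1569.37 + destination terminal 668.40 + brokerage 513.69 + duty 2751.46 = 5502.92

Buyer's account: GBP 5502.92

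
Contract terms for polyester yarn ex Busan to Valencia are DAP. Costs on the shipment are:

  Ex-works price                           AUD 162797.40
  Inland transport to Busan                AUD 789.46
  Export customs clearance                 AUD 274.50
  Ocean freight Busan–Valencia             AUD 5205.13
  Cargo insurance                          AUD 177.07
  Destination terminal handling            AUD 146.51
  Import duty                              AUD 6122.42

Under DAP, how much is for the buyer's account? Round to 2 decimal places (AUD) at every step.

DAP: the seller bears all costs to the named destination except import duty and clearance.
Seller's account: goods 162797.40 + inland to port 789.46 + export clearance 274.50 + freight 5205.13 + insurance 177.07 + destination terminal 146.51 = 169390.07
Buyer's account: duty 6122.42 = 6122.42

Buyer's account: AUD 6122.42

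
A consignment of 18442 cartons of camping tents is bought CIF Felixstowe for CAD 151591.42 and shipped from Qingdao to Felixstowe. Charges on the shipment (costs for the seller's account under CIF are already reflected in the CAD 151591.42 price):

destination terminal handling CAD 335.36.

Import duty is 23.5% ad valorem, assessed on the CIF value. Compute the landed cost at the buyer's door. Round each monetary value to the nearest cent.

Total landed cost: CAD 187550.76

CIF: the seller pays costs through ocean freight and marine insurance to the destination port.
The CIF price already equals the CIF value: 151591.42
Import duty = 151591.42 × 23.5% = 35623.98
Buyer bears: destination terminal 335.36 + duty 35623.98 = 35959.34
Landed cost = invoice 151591.42 + 35959.34 = 187550.76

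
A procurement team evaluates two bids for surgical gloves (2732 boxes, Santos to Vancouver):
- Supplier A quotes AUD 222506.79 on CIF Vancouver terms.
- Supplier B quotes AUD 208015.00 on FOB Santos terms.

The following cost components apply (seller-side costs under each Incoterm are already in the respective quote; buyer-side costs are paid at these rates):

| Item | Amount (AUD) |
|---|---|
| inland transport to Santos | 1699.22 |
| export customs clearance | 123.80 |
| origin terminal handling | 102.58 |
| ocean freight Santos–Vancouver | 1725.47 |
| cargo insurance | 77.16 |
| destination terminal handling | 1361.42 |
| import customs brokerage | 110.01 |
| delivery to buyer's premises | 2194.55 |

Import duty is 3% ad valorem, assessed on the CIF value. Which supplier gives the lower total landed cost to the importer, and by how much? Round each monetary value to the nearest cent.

Supplier A (CIF):
The CIF price already equals the CIF value: 222506.79
Import duty = 222506.79 × 3% = 6675.20
Buyer bears (A): 1361.42 + 110.01 + 2194.55 = 3665.98
Landed cost (A) = invoice 222506.79 + 3665.98 + duty 6675.20 = 232847.97
Supplier B (FOB):
CIF value = FOB price + freight + insurance = 208015.00 + 1725.47 + 77.16 = 209817.63
Import duty = 209817.63 × 3% = 6294.53
Buyer bears (B): 1725.47 + 77.16 + 1361.42 + 110.01 + 2194.55 = 5468.61
Landed cost (B) = invoice 208015.00 + 5468.61 + duty 6294.53 = 219778.14
Difference = |232847.97 − 219778.14| = 13069.83

Supplier B is cheaper by AUD 13069.83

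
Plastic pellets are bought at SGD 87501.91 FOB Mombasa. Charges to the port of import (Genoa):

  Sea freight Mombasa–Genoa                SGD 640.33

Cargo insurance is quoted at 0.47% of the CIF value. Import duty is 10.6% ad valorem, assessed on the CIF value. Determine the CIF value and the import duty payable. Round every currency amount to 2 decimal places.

CIF value: SGD 88558.46; import duty: SGD 9387.20

Let C be the CIF value. C = FOB price + freight + 0.47% × C
C − 0.47% × C = 87501.91 + 640.33
0.9953 × C = 88142.24
C = 88142.24 / 0.9953 = 88558.46
Insurance premium = 0.47% × 88558.46 = 416.22
Import duty = 88558.46 × 10.6% = 9387.20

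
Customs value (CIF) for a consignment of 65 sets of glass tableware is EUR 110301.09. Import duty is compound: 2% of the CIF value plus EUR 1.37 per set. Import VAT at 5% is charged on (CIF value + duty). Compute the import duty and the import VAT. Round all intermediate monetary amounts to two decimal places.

Ad valorem component: 110301.09 × 2% = 2206.02
Specific component: 65 × 1.37 = 89.05
Import duty = 2206.02 + 89.05 = 2295.07
VAT base = CIF + duty = 110301.09 + 2295.07 = 112596.16
Import VAT = 112596.16 × 5% = 5629.81

Import duty: EUR 2295.07; import VAT: EUR 5629.81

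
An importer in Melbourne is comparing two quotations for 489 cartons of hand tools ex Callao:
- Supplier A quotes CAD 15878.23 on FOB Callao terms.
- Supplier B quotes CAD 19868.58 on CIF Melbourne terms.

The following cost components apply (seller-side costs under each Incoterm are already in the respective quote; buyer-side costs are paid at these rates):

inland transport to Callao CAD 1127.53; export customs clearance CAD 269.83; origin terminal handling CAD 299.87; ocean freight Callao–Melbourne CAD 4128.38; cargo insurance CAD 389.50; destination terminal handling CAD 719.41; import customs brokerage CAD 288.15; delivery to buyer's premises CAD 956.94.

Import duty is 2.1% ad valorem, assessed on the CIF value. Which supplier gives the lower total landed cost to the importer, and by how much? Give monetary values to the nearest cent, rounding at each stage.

Supplier A (FOB):
CIF value = FOB price + freight + insurance = 15878.23 + 4128.38 + 389.50 = 20396.11
Import duty = 20396.11 × 2.1% = 428.32
Buyer bears (A): 4128.38 + 389.50 + 719.41 + 288.15 + 956.94 = 6482.38
Landed cost (A) = invoice 15878.23 + 6482.38 + duty 428.32 = 22788.93
Supplier B (CIF):
The CIF price already equals the CIF value: 19868.58
Import duty = 19868.58 × 2.1% = 417.24
Buyer bears (B): 719.41 + 288.15 + 956.94 = 1964.50
Landed cost (B) = invoice 19868.58 + 1964.50 + duty 417.24 = 22250.32
Difference = |22788.93 − 22250.32| = 538.61

Supplier B is cheaper by CAD 538.61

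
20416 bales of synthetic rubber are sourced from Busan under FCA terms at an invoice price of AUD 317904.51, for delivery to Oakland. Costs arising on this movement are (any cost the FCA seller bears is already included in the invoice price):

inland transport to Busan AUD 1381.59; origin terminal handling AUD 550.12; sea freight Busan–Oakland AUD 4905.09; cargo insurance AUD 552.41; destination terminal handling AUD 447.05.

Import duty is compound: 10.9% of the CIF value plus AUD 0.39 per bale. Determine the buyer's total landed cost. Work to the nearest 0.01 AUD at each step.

FCA: the seller delivers export-cleared goods to the carrier; the buyer bears costs from that point.
Already in the invoice (seller's account under FCA): inland to port — exclude.
CIF value = FCA price + origin terminal + freight + insurance = 317904.51 + 550.12 + 4905.09 + 552.41 = 323912.13
Ad valorem component: 323912.13 × 10.9% = 35306.42
Specific component: 20416 × 0.39 = 7962.24
Import duty = 35306.42 + 7962.24 = 43268.66
Buyer bears: origin terminal 550.12 + freight 4905.09 + insurance 552.41 + destination terminal 447.05 + duty 43268.66 = 49723.33
Landed cost = invoice 317904.51 + 49723.33 = 367627.84

Total landed cost: AUD 367627.84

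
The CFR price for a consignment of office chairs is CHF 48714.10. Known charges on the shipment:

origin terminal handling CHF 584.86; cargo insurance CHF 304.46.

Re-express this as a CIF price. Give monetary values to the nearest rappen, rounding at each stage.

CIF price: CHF 49018.56

Not relevant to the conversion: origin terminal — on the seller under both CFR and CIF; already in the CFR price and stays in the CIF price.
From CFR to CIF, the seller additionally bears: insurance.
CIF price = 48714.10 + 304.46 = 49018.56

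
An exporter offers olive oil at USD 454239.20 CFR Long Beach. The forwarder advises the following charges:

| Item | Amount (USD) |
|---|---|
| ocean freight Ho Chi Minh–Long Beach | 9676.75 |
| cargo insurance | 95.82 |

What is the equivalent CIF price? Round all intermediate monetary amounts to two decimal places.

CIF price: USD 454335.02

Not relevant to the conversion: freight — on the seller under both CFR and CIF; already in the CFR price and stays in the CIF price.
From CFR to CIF, the seller additionally bears: insurance.
CIF price = 454239.20 + 95.82 = 454335.02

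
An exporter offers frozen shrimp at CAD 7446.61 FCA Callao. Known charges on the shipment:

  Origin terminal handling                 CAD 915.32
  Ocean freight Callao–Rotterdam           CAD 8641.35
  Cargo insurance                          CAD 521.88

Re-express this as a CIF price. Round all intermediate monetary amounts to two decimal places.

From FCA to CIF, the seller additionally bears: origin terminal, freight, insurance.
CIF price = 7446.61 + 915.32 + 8641.35 + 521.88 = 17525.16

CIF price: CAD 17525.16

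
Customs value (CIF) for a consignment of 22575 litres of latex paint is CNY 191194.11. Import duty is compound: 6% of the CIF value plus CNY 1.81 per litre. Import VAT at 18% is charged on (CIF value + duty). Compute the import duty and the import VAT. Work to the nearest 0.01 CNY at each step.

Import duty: CNY 52332.40; import VAT: CNY 43834.77

Ad valorem component: 191194.11 × 6% = 11471.65
Specific component: 22575 × 1.81 = 40860.75
Import duty = 11471.65 + 40860.75 = 52332.40
VAT base = CIF + duty = 191194.11 + 52332.40 = 243526.51
Import VAT = 243526.51 × 18% = 43834.77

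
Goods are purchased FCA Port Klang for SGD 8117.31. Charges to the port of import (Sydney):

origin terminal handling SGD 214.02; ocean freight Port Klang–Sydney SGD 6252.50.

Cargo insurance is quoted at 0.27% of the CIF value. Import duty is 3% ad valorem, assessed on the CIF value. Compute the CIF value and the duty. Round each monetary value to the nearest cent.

Let C be the CIF value. C = FCA price + pre-shipment costs + freight + 0.27% × C
C − 0.27% × C = 8117.31 + 214.02 + 6252.50
0.9973 × C = 14583.83
C = 14583.83 / 0.9973 = 14623.31
Insurance premium = 0.27% × 14623.31 = 39.48
Import duty = 14623.31 × 3% = 438.70

CIF value: SGD 14623.31; import duty: SGD 438.70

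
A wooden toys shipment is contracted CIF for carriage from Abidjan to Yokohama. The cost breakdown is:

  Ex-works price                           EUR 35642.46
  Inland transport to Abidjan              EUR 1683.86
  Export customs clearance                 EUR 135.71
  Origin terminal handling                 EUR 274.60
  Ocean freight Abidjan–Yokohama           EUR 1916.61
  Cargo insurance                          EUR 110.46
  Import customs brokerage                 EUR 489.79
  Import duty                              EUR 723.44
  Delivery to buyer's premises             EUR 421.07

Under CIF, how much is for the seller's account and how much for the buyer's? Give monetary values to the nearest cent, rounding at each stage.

Seller: EUR 39763.70; buyer: EUR 1634.30

CIF: the seller pays costs through ocean freight and marine insurance to the destination port.
Seller's account: goods 35642.46 + inland to port 1683.86 + export clearance 135.71 + origin terminal 274.60 + freight 1916.61 + insurance 110.46 = 39763.70
Buyer's account: brokerage 489.79 + duty 723.44 + delivery 421.07 = 1634.30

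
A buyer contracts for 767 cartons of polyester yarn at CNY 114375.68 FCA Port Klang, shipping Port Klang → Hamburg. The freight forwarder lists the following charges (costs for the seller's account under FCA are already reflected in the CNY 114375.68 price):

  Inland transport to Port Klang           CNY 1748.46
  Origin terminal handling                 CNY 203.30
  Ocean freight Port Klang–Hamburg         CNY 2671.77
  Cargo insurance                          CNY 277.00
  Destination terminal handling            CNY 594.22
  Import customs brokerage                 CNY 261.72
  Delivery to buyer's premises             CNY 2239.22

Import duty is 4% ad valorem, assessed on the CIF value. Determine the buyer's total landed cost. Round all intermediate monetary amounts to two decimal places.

Total landed cost: CNY 125324.02

FCA: the seller delivers export-cleared goods to the carrier; the buyer bears costs from that point.
Already in the invoice (seller's account under FCA): inland to port — exclude.
CIF value = FCA price + origin terminal + freight + insurance = 114375.68 + 203.30 + 2671.77 + 277.00 = 117527.75
Import duty = 117527.75 × 4% = 4701.11
Buyer bears: origin terminal 203.30 + freight 2671.77 + insurance 277.00 + destination terminal 594.22 + brokerage 261.72 + delivery 2239.22 + duty 4701.11 = 10948.34
Landed cost = invoice 114375.68 + 10948.34 = 125324.02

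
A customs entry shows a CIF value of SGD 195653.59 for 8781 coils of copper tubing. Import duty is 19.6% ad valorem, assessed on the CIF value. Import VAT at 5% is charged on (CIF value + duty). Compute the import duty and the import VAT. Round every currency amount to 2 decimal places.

Import duty = 195653.59 × 19.6% = 38348.10
VAT base = CIF + duty = 195653.59 + 38348.10 = 234001.69
Import VAT = 234001.69 × 5% = 11700.08

Import duty: SGD 38348.10; import VAT: SGD 11700.08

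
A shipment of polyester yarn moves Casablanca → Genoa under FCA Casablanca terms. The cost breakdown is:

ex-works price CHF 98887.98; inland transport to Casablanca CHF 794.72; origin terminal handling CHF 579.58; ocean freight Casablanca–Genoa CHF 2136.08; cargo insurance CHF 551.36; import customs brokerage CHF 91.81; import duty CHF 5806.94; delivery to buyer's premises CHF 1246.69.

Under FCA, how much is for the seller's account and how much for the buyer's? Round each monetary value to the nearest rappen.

FCA: the seller delivers export-cleared goods to the carrier; the buyer bears costs from that point.
Seller's account: goods 98887.98 + inland to port 794.72 = 99682.70
Buyer's account: origin terminal 579.58 + freight 2136.08 + insurance 551.36 + brokerage 91.81 + duty 5806.94 + delivery 1246.69 = 10412.46

Seller: CHF 99682.70; buyer: CHF 10412.46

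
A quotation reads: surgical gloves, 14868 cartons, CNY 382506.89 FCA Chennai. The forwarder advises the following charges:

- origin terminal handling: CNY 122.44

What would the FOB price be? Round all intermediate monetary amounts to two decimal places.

FOB price: CNY 382629.33

From FCA to FOB, the seller additionally bears: origin terminal.
FOB price = 382506.89 + 122.44 = 382629.33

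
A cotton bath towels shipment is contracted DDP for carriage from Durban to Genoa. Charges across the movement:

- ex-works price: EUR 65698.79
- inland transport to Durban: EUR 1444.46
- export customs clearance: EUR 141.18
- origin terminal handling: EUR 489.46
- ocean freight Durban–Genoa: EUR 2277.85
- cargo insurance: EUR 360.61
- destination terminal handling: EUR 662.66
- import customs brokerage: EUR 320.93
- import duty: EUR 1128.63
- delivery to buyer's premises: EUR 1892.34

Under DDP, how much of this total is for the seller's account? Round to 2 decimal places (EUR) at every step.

DDP: the seller bears all costs including import duty.
Seller's account: goods 65698.79 + inland to port 1444.46 + export clearance 141.18 + origin terminal 489.46 + freight 2277.85 + insurance 360.61 + destination terminal 662.66 + brokerage 320.93 + duty 1128.63 + delivery 1892.34 = 74416.91
Buyer's account: 0.00

Seller's account: EUR 74416.91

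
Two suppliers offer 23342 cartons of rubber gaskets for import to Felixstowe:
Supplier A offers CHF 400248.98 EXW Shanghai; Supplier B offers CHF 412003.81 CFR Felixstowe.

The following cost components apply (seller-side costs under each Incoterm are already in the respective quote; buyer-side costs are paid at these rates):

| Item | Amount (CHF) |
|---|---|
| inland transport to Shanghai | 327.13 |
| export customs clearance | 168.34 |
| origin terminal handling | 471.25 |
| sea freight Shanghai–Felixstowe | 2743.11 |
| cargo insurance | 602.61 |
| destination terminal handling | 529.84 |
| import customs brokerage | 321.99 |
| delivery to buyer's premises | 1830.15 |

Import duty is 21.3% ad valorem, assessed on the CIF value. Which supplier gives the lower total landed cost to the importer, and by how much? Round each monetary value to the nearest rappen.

Supplier A (EXW):
CIF value = EXW price + inland to port + export clearance + origin terminal + freight + insurance = 400248.98 + 327.13 + 168.34 + 471.25 + 2743.11 + 602.61 = 404561.42
Import duty = 404561.42 × 21.3% = 86171.58
Buyer bears (A): 327.13 + 168.34 + 471.25 + 2743.11 + 602.61 + 529.84 + 321.99 + 1830.15 = 6994.42
Landed cost (A) = invoice 400248.98 + 6994.42 + duty 86171.58 = 493414.98
Supplier B (CFR):
CIF value = CFR price + insurance = 412003.81 + 602.61 = 412606.42
Import duty = 412606.42 × 21.3% = 87885.17
Buyer bears (B): 602.61 + 529.84 + 321.99 + 1830.15 = 3284.59
Landed cost (B) = invoice 412003.81 + 3284.59 + duty 87885.17 = 503173.57
Difference = |493414.98 − 503173.57| = 9758.59

Supplier A is cheaper by CHF 9758.59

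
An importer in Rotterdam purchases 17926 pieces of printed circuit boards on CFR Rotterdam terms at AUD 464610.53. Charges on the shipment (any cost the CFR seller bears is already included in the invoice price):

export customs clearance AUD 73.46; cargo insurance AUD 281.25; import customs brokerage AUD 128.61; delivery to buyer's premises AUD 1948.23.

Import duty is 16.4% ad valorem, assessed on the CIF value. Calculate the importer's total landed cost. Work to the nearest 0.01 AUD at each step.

CFR: the seller pays costs through ocean freight to the destination port, but not insurance.
Already in the invoice (seller's account under CFR): export clearance — exclude.
CIF value = CFR price + insurance = 464610.53 + 281.25 = 464891.78
Import duty = 464891.78 × 16.4% = 76242.25
Buyer bears: insurance 281.25 + brokerage 128.61 + delivery 1948.23 + duty 76242.25 = 78600.34
Landed cost = invoice 464610.53 + 78600.34 = 543210.87

Total landed cost: AUD 543210.87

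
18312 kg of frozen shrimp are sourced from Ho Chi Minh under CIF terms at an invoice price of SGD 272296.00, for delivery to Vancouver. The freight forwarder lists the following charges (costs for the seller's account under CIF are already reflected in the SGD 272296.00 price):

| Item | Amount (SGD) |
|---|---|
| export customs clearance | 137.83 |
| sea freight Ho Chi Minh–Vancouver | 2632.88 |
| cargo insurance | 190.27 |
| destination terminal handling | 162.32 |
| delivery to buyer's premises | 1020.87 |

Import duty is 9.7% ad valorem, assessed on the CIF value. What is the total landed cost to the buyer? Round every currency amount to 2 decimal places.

CIF: the seller pays costs through ocean freight and marine insurance to the destination port.
Already in the invoice (seller's account under CIF): export clearance, freight, insurance — exclude.
The CIF price already equals the CIF value: 272296.00
Import duty = 272296.00 × 9.7% = 26412.71
Buyer bears: destination terminal 162.32 + delivery 1020.87 + duty 26412.71 = 27595.90
Landed cost = invoice 272296.00 + 27595.90 = 299891.90

Total landed cost: SGD 299891.90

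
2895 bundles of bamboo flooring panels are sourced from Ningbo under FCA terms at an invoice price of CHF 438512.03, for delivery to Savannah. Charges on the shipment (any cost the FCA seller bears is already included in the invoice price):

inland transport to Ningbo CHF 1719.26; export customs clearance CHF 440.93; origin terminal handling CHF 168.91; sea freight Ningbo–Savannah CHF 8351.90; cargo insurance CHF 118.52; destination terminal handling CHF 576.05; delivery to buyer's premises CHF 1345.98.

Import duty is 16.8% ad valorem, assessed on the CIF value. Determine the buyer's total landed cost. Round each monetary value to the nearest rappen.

FCA: the seller delivers export-cleared goods to the carrier; the buyer bears costs from that point.
Already in the invoice (seller's account under FCA): inland to port, export clearance — exclude.
CIF value = FCA price + origin terminal + freight + insurance = 438512.03 + 168.91 + 8351.90 + 118.52 = 447151.36
Import duty = 447151.36 × 16.8% = 75121.43
Buyer bears: origin terminal 168.91 + freight 8351.90 + insurance 118.52 + destination terminal 576.05 + delivery 1345.98 + duty 75121.43 = 85682.79
Landed cost = invoice 438512.03 + 85682.79 = 524194.82

Total landed cost: CHF 524194.82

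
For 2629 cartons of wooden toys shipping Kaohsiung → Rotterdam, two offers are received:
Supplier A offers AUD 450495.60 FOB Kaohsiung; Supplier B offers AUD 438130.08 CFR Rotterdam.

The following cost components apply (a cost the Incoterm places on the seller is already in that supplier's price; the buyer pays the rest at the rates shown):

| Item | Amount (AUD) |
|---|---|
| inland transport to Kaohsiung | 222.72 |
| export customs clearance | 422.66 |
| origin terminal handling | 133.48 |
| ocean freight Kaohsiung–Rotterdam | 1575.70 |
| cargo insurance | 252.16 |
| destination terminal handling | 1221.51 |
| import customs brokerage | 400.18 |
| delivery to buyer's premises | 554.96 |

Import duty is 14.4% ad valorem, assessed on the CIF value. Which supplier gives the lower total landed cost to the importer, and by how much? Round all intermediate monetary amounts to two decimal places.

Supplier B is cheaper by AUD 15948.76

Supplier A (FOB):
CIF value = FOB price + freight + insurance = 450495.60 + 1575.70 + 252.16 = 452323.46
Import duty = 452323.46 × 14.4% = 65134.58
Buyer bears (A): 1575.70 + 252.16 + 1221.51 + 400.18 + 554.96 = 4004.51
Landed cost (A) = invoice 450495.60 + 4004.51 + duty 65134.58 = 519634.69
Supplier B (CFR):
CIF value = CFR price + insurance = 438130.08 + 252.16 = 438382.24
Import duty = 438382.24 × 14.4% = 63127.04
Buyer bears (B): 252.16 + 1221.51 + 400.18 + 554.96 = 2428.81
Landed cost (B) = invoice 438130.08 + 2428.81 + duty 63127.04 = 503685.93
Difference = |519634.69 − 503685.93| = 15948.76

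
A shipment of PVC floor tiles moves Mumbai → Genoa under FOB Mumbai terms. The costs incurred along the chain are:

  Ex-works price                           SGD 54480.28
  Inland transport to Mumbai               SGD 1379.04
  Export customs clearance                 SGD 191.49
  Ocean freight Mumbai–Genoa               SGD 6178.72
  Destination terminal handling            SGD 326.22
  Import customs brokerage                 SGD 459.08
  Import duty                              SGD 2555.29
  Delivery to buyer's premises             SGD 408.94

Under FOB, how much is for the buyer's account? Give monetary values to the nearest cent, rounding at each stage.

Buyer's account: SGD 9928.25

FOB: the seller bears costs until goods are on board at the origin port; the buyer bears freight, insurance and all costs thereafter.
Seller's account: goods 54480.28 + inland to port 1379.04 + export clearance 191.49 = 56050.81
Buyer's account: freight 6178.72 + destination terminal 326.22 + brokerage 459.08 + duty 2555.29 + delivery 408.94 = 9928.25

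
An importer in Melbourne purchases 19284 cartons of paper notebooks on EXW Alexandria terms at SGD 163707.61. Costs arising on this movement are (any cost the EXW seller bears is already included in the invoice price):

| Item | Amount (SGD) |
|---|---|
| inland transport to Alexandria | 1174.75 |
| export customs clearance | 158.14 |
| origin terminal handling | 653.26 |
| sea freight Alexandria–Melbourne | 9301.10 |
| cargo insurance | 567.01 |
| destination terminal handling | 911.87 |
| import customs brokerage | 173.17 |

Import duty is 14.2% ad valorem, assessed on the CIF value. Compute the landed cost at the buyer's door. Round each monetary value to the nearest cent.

EXW: the seller makes goods available at their premises; the buyer bears all onward costs.
CIF value = EXW price + inland to port + export clearance + origin terminal + freight + insurance = 163707.61 + 1174.75 + 158.14 + 653.26 + 9301.10 + 567.01 = 175561.87
Import duty = 175561.87 × 14.2% = 24929.79
Buyer bears: inland to port 1174.75 + export clearance 158.14 + origin terminal 653.26 + freight 9301.10 + insurance 567.01 + destination terminal 911.87 + brokerage 173.17 + duty 24929.79 = 37869.09
Landed cost = invoice 163707.61 + 37869.09 = 201576.70

Total landed cost: SGD 201576.70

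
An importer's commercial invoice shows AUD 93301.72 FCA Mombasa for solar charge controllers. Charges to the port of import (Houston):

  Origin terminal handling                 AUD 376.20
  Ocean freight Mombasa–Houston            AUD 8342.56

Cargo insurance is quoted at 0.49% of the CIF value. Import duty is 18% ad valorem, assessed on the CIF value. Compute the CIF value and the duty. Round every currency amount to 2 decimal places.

Let C be the CIF value. C = FCA price + pre-shipment costs + freight + 0.49% × C
C − 0.49% × C = 93301.72 + 376.20 + 8342.56
0.9951 × C = 102020.48
C = 102020.48 / 0.9951 = 102522.84
Insurance premium = 0.49% × 102522.84 = 502.36
Import duty = 102522.84 × 18% = 18454.11

CIF value: AUD 102522.84; import duty: AUD 18454.11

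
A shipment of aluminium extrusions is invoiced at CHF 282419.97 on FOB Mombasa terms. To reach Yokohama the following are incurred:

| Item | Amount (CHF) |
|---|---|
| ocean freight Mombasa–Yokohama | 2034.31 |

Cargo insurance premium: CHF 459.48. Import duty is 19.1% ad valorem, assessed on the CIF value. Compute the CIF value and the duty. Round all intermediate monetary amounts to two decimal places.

CIF = FOB price + freight + insurance
CIF = 282419.97 + 2034.31 + 459.48 = 284913.76
Import duty = 284913.76 × 19.1% = 54418.53

CIF value: CHF 284913.76; import duty: CHF 54418.53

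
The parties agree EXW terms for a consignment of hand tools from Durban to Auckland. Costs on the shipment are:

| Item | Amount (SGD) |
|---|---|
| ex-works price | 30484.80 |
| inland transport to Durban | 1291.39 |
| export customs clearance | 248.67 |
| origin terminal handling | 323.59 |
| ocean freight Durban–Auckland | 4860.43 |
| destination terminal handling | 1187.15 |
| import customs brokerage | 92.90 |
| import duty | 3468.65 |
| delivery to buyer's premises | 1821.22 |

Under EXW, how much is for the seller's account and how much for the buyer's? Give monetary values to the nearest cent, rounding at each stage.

Seller: SGD 30484.80; buyer: SGD 13294.00

EXW: the seller makes goods available at their premises; the buyer bears all onward costs.
Seller's account: goods 30484.80 = 30484.80
Buyer's account: inland to port 1291.39 + export clearance 248.67 + origin terminal 323.59 + freight 4860.43 + destination terminal 1187.15 + brokerage 92.90 + duty 3468.65 + delivery 1821.22 = 13294.00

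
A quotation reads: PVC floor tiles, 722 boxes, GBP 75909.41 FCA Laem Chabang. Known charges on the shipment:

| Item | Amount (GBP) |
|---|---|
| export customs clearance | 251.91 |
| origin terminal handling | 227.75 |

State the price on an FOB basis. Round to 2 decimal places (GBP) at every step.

Not relevant to the conversion: export clearance — on the seller under both FCA and FOB; already in the FCA price and stays in the FOB price.
From FCA to FOB, the seller additionally bears: origin terminal.
FOB price = 75909.41 + 227.75 = 76137.16

FOB price: GBP 76137.16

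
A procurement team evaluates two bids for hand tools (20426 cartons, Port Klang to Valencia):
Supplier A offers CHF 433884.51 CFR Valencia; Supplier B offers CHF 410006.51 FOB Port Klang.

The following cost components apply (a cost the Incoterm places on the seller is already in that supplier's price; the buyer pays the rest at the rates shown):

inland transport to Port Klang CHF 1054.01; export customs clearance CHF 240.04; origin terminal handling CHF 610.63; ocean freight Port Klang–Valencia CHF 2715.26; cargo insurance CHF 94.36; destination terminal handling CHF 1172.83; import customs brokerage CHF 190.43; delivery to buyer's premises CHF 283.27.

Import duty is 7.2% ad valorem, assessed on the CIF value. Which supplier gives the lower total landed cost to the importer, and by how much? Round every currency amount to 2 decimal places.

Supplier B is cheaper by CHF 22686.46

Supplier A (CFR):
CIF value = CFR price + insurance = 433884.51 + 94.36 = 433978.87
Import duty = 433978.87 × 7.2% = 31246.48
Buyer bears (A): 94.36 + 1172.83 + 190.43 + 283.27 = 1740.89
Landed cost (A) = invoice 433884.51 + 1740.89 + duty 31246.48 = 466871.88
Supplier B (FOB):
CIF value = FOB price + freight + insurance = 410006.51 + 2715.26 + 94.36 = 412816.13
Import duty = 412816.13 × 7.2% = 29722.76
Buyer bears (B): 2715.26 + 94.36 + 1172.83 + 190.43 + 283.27 = 4456.15
Landed cost (B) = invoice 410006.51 + 4456.15 + duty 29722.76 = 444185.42
Difference = |466871.88 − 444185.42| = 22686.46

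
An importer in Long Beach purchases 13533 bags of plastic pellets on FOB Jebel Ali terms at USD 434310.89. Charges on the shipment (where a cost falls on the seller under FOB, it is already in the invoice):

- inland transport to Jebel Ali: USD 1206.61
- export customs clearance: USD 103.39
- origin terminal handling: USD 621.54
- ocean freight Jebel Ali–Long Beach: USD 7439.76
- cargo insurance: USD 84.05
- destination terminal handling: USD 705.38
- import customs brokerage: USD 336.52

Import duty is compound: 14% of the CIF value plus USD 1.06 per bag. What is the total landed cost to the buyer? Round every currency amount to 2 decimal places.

FOB: the seller bears costs until goods are on board at the origin port; the buyer bears freight, insurance and all costs thereafter.
Already in the invoice (seller's account under FOB): inland to port, export clearance, origin terminal — exclude.
CIF value = FOB price + freight + insurance = 434310.89 + 7439.76 + 84.05 = 441834.70
Ad valorem component: 441834.70 × 14% = 61856.86
Specific component: 13533 × 1.06 = 14344.98
Import duty = 61856.86 + 14344.98 = 76201.84
Buyer bears: freight 7439.76 + insurance 84.05 + destination terminal 705.38 + brokerage 336.52 + duty 76201.84 = 84767.55
Landed cost = invoice 434310.89 + 84767.55 = 519078.44

Total landed cost: USD 519078.44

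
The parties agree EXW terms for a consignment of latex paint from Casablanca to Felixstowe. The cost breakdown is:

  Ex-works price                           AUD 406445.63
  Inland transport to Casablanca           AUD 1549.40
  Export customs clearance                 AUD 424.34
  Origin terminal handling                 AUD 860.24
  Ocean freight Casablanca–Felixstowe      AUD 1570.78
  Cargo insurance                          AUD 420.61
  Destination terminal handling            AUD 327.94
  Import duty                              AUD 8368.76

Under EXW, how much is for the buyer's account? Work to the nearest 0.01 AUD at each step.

EXW: the seller makes goods available at their premises; the buyer bears all onward costs.
Seller's account: goods 406445.63 = 406445.63
Buyer's account: inland to port 1549.40 + export clearance 424.34 + origin terminal 860.24 + freight 1570.78 + insurance 420.61 + destination terminal 327.94 + duty 8368.76 = 13522.07

Buyer's account: AUD 13522.07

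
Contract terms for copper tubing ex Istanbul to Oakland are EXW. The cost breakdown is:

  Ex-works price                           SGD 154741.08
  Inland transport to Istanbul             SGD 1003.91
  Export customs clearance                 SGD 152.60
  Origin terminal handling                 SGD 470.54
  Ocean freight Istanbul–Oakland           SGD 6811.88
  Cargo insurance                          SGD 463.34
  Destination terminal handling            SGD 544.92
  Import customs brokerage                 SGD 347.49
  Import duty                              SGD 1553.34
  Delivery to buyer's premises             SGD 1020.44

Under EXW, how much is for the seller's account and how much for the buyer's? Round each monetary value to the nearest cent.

EXW: the seller makes goods available at their premises; the buyer bears all onward costs.
Seller's account: goods 154741.08 = 154741.08
Buyer's account: inland to port 1003.91 + export clearance 152.60 + origin terminal 470.54 + freight 6811.88 + insurance 463.34 + destination terminal 544.92 + brokerage 347.49 + duty 1553.34 + delivery 1020.44 = 12368.46

Seller: SGD 154741.08; buyer: SGD 12368.46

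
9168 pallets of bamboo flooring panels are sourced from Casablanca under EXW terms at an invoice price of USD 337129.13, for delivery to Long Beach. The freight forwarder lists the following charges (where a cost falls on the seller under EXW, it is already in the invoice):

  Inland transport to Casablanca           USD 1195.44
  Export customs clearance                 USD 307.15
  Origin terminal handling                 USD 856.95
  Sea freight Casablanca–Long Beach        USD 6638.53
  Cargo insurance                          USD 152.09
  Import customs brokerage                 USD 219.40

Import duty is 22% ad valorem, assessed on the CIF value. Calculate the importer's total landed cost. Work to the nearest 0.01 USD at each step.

EXW: the seller makes goods available at their premises; the buyer bears all onward costs.
CIF value = EXW price + inland to port + export clearance + origin terminal + freight + insurance = 337129.13 + 1195.44 + 307.15 + 856.95 + 6638.53 + 152.09 = 346279.29
Import duty = 346279.29 × 22% = 76181.44
Buyer bears: inland to port 1195.44 + export clearance 307.15 + origin terminal 856.95 + freight 6638.53 + insurance 152.09 + brokerage 219.40 + duty 76181.44 = 85551.00
Landed cost = invoice 337129.13 + 85551.00 = 422680.13

Total landed cost: USD 422680.13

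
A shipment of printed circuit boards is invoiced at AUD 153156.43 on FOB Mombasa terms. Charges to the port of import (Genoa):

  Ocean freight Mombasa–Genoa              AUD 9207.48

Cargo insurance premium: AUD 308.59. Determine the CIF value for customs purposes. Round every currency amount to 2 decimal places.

CIF value: AUD 162672.50

CIF = FOB price + freight + insurance
CIF = 153156.43 + 9207.48 + 308.59 = 162672.50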